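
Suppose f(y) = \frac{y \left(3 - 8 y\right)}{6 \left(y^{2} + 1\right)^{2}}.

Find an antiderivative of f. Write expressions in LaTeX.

An antiderivative is F(y) = \frac{8 y - 8 \left(y^{2} + 1\right) \operatorname{atan}{\left(y \right)} - 3}{12 \left(y^{2} + 1\right)}.

A first test for any F(y): its y-derivative must equal f(y) identically.
Check: d/dy[\frac{8 y - 8 \left(y^{2} + 1\right) \operatorname{atan}{\left(y \right)} - 3}{12 \left(y^{2} + 1\right)}] = \frac{- 8 y^{2} + 3 y}{6 y^{4} + 12 y^{2} + 6}, which equals f(y).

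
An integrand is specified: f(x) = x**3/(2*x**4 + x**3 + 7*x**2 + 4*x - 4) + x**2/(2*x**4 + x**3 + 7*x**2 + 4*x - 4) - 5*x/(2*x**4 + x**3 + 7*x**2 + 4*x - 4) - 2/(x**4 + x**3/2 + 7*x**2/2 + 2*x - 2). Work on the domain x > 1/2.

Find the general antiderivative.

F(x) = (-245*log(x - 1/2) - 34*log(x + 1) + 267*log(x**2 + 4) + 108*atan(x/2))/510 + C

Factor the denominator ((x + 1)*(2*x - 1)*(x**2 + 4)) and decompose: f = (89*x + 36)/(85*(x**2 + 4)) - 49/(51*(2*x - 1)) - 1/(15*(x + 1)); each piece integrates to a log, atan, or power term.
Check: d/dx[(-245*log(x - 1/2) - 34*log(x + 1) + 267*log(x**2 + 4) + 108*atan(x/2))/510] = (x**3 + x**2 - 5*x - 4)/(2*x**4 + x**3 + 7*x**2 + 4*x - 4), which equals f(x).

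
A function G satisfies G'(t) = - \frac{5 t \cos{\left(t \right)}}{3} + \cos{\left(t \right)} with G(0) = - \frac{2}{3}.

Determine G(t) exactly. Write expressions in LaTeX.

The integrand splits into summands that can be handled one at a time.
A general antiderivative is - \frac{5 t \sin{\left(t \right)}}{3} + \sin{\left(t \right)} - \frac{5 \cos{\left(t \right)}}{3} + C.
The condition gives C = - \frac{2}{3} - (- \frac{5}{3}) = 1.
So G(t) = - \frac{5 t \sin{\left(t \right)}}{3} + \sin{\left(t \right)} - \frac{5 \cos{\left(t \right)}}{3} + 1.
Check: d/dt[- \frac{5 t \sin{\left(t \right)}}{3} + \sin{\left(t \right)} - \frac{5 \cos{\left(t \right)}}{3} + 1] = - \frac{5 t \cos{\left(t \right)}}{3} + \cos{\left(t \right)} = G'(t).

G(t) = - \frac{5 t \sin{\left(t \right)}}{3} + \sin{\left(t \right)} - \frac{5 \cos{\left(t \right)}}{3} + 1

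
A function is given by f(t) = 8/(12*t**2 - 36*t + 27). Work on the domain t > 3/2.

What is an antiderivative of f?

An antiderivative is F(t) = -4/(6*t - 9).

An antiderivative F(t) passes only if d/dt[F] lands on f(t) exactly.
Check: d/dt[-4/(6*t - 9)] = 8/(12*t**2 - 36*t + 27) = f(t).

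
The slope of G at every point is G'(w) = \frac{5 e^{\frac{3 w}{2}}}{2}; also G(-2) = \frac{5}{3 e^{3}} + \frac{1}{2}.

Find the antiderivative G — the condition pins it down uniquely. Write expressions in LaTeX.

G(w) = \frac{5 e^{\frac{3 w}{2}}}{3} + \frac{1}{2}

A first test for any G(w): its w-derivative must equal the given G'(w).
A general antiderivative is \frac{5 e^{\frac{3 w}{2}}}{3} + C.
The condition gives C = \frac{5}{3 e^{3}} + \frac{1}{2} - (\frac{5}{3 e^{3}}) = \frac{1}{2}.
So G(w) = \frac{5 e^{\frac{3 w}{2}}}{3} + \frac{1}{2}.
Check: d/dw[\frac{5 e^{\frac{3 w}{2}}}{3} + \frac{1}{2}] = \frac{5 e^{\frac{3 w}{2}}}{2} = G'(w).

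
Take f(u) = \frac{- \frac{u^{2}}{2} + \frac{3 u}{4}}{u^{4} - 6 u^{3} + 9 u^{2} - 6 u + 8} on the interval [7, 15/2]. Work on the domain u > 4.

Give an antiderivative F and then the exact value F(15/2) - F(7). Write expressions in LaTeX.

Antiderivative: F(u) = \frac{- 100 \log{\left(u - 4 \right)} + 34 \log{\left(u - 2 \right)} + 33 \log{\left(u^{2} + 1 \right)} - 8 \operatorname{atan}{\left(u \right)}}{680}; value = - \frac{33 \log{\left(50 \right)}}{680} - \frac{5 \log{\left(\frac{7}{2} \right)}}{34} - \frac{\log{\left(5 \right)}}{20} - \frac{\operatorname{atan}{\left(\frac{15}{2} \right)}}{85} + \frac{\operatorname{atan}{\left(7 \right)}}{85} + \frac{\log{\left(\frac{11}{2} \right)}}{20} + \frac{5 \log{\left(3 \right)}}{34} + \frac{33 \log{\left(\frac{229}{4} \right)}}{680}

The denominator factors as 4 \left(u - 4\right) \left(u - 2\right) \left(u^{2} + 1\right); partial fractions split f into directly integrable pieces: \frac{33 u - 4}{340 \left(u^{2} + 1\right)} + \frac{1}{20 \left(u - 2\right)} - \frac{5}{34 \left(u - 4\right)}.
F(u) = \frac{- 100 \log{\left(u - 4 \right)} + 34 \log{\left(u - 2 \right)} + 33 \log{\left(u^{2} + 1 \right)} - 8 \operatorname{atan}{\left(u \right)}}{680} is an antiderivative of f.
Check: d/du[\frac{- 100 \log{\left(u - 4 \right)} + 34 \log{\left(u - 2 \right)} + 33 \log{\left(u^{2} + 1 \right)} - 8 \operatorname{atan}{\left(u \right)}}{680}] = \frac{- 2 u^{2} + 3 u}{4 u^{4} - 24 u^{3} + 36 u^{2} - 24 u + 32}, which equals f(u).
F(15/2) = - \frac{5 \log{\left(\frac{7}{2} \right)}}{34} - \frac{\operatorname{atan}{\left(\frac{15}{2} \right)}}{85} + \frac{\log{\left(\frac{11}{2} \right)}}{20} + \frac{33 \log{\left(\frac{229}{4} \right)}}{680}; F(7) = - \frac{5 \log{\left(3 \right)}}{34} - \frac{\operatorname{atan}{\left(7 \right)}}{85} + \frac{\log{\left(5 \right)}}{20} + \frac{33 \log{\left(50 \right)}}{680}.
Integral = F(15/2) - F(7) = - \frac{33 \log{\left(50 \right)}}{680} - \frac{5 \log{\left(\frac{7}{2} \right)}}{34} - \frac{\log{\left(5 \right)}}{20} - \frac{\operatorname{atan}{\left(\frac{15}{2} \right)}}{85} + \frac{\operatorname{atan}{\left(7 \right)}}{85} + \frac{\log{\left(\frac{11}{2} \right)}}{20} + \frac{5 \log{\left(3 \right)}}{34} + \frac{33 \log{\left(\frac{229}{4} \right)}}{680}.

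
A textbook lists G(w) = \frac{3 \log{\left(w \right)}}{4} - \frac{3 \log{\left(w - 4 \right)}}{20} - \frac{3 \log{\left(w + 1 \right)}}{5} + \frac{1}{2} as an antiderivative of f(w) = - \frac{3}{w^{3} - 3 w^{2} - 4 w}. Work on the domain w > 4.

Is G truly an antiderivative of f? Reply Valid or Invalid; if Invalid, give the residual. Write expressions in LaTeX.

d/dw[G] = - \frac{3}{w^{3} - 3 w^{2} - 4 w}
This equals f(w) exactly, so the claim holds.

Valid: G'(w) = f(w).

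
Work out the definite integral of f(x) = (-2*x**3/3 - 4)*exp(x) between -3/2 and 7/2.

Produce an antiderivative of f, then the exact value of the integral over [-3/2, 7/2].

Recognize the product-rule pattern: f = u'v + uv' with u = -2*x**3/3 + 2*x**2 - 4*x, v = exp(x), so integration by parts undoes it.
F(x) = -2*x**3*exp(x)/3 + 2*x**2*exp(x) - 4*x*exp(x) is an antiderivative of f.
Check: d/dx[-2*x**3*exp(x)/3 + 2*x**2*exp(x) - 4*x*exp(x)] = -2*x**3*exp(x)/3 - 4*exp(x), which equals f(x).
F(7/2) = -217*exp(7/2)/12; F(-3/2) = 51*exp(-3/2)/4.
Integral = F(7/2) - F(-3/2) = -217*exp(7/2)/12 - 51*exp(-3/2)/4.

Antiderivative: F(x) = -2*x**3*exp(x)/3 + 2*x**2*exp(x) - 4*x*exp(x); value = -217*exp(7/2)/12 - 51*exp(-3/2)/4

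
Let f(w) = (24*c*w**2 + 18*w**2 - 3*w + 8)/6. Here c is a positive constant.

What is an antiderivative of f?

An antiderivative is F(w) = 4*c*w**3/3 + w**3 - w**2/4 + 4*w/3.

A candidate is checked by its d/dw: the result must match f(w).
Check: d/dw[4*c*w**3/3 + w**3 - w**2/4 + 4*w/3] = 4*c*w**2 + 3*w**2 - w/2 + 4/3, which equals f(w).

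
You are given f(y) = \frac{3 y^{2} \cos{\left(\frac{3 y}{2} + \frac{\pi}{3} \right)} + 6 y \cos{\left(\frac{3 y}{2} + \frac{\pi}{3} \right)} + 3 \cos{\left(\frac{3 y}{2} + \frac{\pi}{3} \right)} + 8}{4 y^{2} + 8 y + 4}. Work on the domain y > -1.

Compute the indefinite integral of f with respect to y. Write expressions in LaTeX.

F(y) = \frac{\sin{\left(\frac{3 y}{2} + \frac{\pi}{3} \right)}}{2} - \frac{2}{y + 1} + C

Differentiate the proposed F(y) back; it has to land on f(y) exactly.
Check: d/dy[\frac{\sin{\left(\frac{3 y}{2} + \frac{\pi}{3} \right)}}{2} - \frac{2}{y + 1}] = \frac{3 y^{2} \cos{\left(\frac{3 y}{2} + \frac{\pi}{3} \right)} + 6 y \cos{\left(\frac{3 y}{2} + \frac{\pi}{3} \right)} + 3 \cos{\left(\frac{3 y}{2} + \frac{\pi}{3} \right)} + 8}{4 y^{2} + 8 y + 4} = f(y).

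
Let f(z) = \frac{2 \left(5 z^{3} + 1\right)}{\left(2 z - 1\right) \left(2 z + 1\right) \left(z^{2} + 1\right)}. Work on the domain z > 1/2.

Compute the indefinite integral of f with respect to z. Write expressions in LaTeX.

Factor the denominator (\left(2 z - 1\right) \left(2 z + 1\right) \left(z^{2} + 1\right)) and decompose: f = \frac{2 \left(5 z - 1\right)}{5 \left(z^{2} + 1\right)} - \frac{3}{10 \left(2 z + 1\right)} + \frac{13}{10 \left(2 z - 1\right)}; each piece integrates to a log, atan, or power term.
Check: d/dz[- \frac{- 13 \log{\left(z - \frac{1}{2} \right)} + 3 \log{\left(z + \frac{1}{2} \right)} - 20 \log{\left(z^{2} + 1 \right)} + 8 \operatorname{atan}{\left(z \right)}}{20}] = \frac{10 z^{3} + 2}{4 z^{4} + 3 z^{2} - 1}, which equals f(z).

F(z) = - \frac{- 13 \log{\left(z - \frac{1}{2} \right)} + 3 \log{\left(z + \frac{1}{2} \right)} - 20 \log{\left(z^{2} + 1 \right)} + 8 \operatorname{atan}{\left(z \right)}}{20} + C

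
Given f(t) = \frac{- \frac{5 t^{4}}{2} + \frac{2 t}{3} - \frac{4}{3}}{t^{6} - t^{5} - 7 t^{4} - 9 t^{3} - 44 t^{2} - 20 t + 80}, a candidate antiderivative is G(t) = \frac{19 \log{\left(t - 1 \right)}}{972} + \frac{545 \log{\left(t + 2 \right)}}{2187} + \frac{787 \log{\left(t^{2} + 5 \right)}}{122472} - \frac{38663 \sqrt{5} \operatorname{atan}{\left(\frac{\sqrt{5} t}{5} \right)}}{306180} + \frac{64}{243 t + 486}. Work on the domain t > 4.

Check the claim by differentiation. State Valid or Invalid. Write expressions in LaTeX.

d/dt[G] = \frac{958 t^{4} - 1799 t^{3} - 2406 t^{2} + 914 t + 5924}{3402 t^{5} + 10206 t^{4} + 17010 t^{3} + 37422 t^{2} - 68040}
d/dt[G] - f(t) = \frac{479}{1701 t - 6804} != 0.

Invalid: d/dt[G] - f = \frac{479}{1701 t - 6804}, which is not 0.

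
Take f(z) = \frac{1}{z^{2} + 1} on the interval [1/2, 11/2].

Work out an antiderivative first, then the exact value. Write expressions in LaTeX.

Antiderivative: F(z) = \operatorname{atan}{\left(z \right)}; value = - \operatorname{atan}{\left(\frac{1}{2} \right)} + \operatorname{atan}{\left(\frac{11}{2} \right)}

For F(z) to be correct the identity F'(z) - f(z) = 0 must hold.
F(z) = \operatorname{atan}{\left(z \right)} is an antiderivative of f.
Check: d/dz[\operatorname{atan}{\left(z \right)}] = \frac{1}{z^{2} + 1} = f(z).
F(11/2) = \operatorname{atan}{\left(\frac{11}{2} \right)}; F(1/2) = \operatorname{atan}{\left(\frac{1}{2} \right)}.
Integral = F(11/2) - F(1/2) = - \operatorname{atan}{\left(\frac{1}{2} \right)} + \operatorname{atan}{\left(\frac{11}{2} \right)}.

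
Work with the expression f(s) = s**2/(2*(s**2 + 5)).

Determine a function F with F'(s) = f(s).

Since d/ds undoes antidifferentiation here, F'(s) = f(s) is required of F(s).
Check: d/ds[(s - sqrt(5)*atan(sqrt(5)*s/5))/2] = s**2/(2*s**2 + 10), which equals f(s).

An antiderivative is F(s) = (s - sqrt(5)*atan(sqrt(5)*s/5))/2.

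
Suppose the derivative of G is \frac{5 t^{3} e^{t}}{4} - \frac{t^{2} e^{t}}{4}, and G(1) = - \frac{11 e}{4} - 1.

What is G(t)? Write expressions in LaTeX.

Recognize the product-rule pattern: G'(t) = u'v + uv' with u = \frac{5 t^{3}}{4} - 4 t^{2} + 8 t - 8, v = e^{t}, so integration by parts undoes it.
A general antiderivative is \frac{\left(5 t^{3} - 16 t^{2} + 32 t - 32\right) e^{t}}{4} + C.
The condition gives C = - \frac{11 e}{4} - 1 - (- \frac{11 e}{4}) = -1.
So G(t) = \frac{5 t^{3} e^{t} - 16 t^{2} e^{t} + 32 t e^{t} - 32 e^{t} - 4}{4}.
Check: d/dt[\frac{5 t^{3} e^{t} - 16 t^{2} e^{t} + 32 t e^{t} - 32 e^{t} - 4}{4}] = \frac{5 t^{3} e^{t}}{4} - \frac{t^{2} e^{t}}{4} = G'(t).

G(t) = \frac{5 t^{3} e^{t} - 16 t^{2} e^{t} + 32 t e^{t} - 32 e^{t} - 4}{4}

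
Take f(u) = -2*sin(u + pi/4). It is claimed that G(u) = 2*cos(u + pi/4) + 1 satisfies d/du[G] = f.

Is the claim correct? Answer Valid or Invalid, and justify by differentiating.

Valid: G'(u) = f(u).

d/du[G] = -2*sin(u + pi/4)
This equals f(u) exactly, so the claim holds.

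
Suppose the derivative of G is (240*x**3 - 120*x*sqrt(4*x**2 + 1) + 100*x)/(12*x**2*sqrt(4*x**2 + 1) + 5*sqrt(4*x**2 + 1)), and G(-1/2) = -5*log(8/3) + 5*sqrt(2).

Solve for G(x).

The proposed G(x) is checked by its d/dx: the result must match the given G'(x).
A general antiderivative is 5*sqrt(4*x**2 + 1) - 5*log(4*x**2 + 5/3) + C.
The condition gives C = -5*log(8/3) + 5*sqrt(2) - (-5*log(8/3) + 5*sqrt(2)) = 0.
So G(x) = 5*sqrt(4*x**2 + 1) - 5*log(4*x**2 + 5/3).
Check: d/dx[5*sqrt(4*x**2 + 1) - 5*log(4*x**2 + 5/3)] = (240*x**3 - 120*x*sqrt(4*x**2 + 1) + 100*x)/(12*x**2*sqrt(4*x**2 + 1) + 5*sqrt(4*x**2 + 1)) = G'(x).

G(x) = 5*sqrt(4*x**2 + 1) - 5*log(4*x**2 + 5/3)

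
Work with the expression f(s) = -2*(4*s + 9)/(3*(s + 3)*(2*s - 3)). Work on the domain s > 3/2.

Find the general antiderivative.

F(s) = -10*log(s - 3/2)/9 - 2*log(s + 3)/9 + C

The denominator factors as 3*(s + 3)*(2*s - 3); partial fractions split f into directly integrable pieces: -20/(9*(2*s - 3)) - 2/(9*(s + 3)).
Check: d/ds[-10*log(s - 3/2)/9 - 2*log(s + 3)/9] = (-8*s - 18)/(6*s**2 + 9*s - 27), which equals f(s).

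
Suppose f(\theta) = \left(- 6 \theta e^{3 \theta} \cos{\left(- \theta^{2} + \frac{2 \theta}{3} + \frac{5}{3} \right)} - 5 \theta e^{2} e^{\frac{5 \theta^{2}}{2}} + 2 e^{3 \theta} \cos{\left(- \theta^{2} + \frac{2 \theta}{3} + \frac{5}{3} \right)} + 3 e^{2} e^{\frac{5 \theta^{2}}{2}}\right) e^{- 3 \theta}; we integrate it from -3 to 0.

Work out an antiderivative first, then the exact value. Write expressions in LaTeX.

A candidate is checked by its d/d\theta: the result must match f(\theta).
F(\theta) = - e^{\frac{5 \theta^{2}}{2} - 3 \theta + 2} + 3 \sin{\left(- \theta^{2} + \frac{2 \theta}{3} + \frac{5}{3} \right)} is an antiderivative of f.
Check: d/d\theta[- e^{\frac{5 \theta^{2}}{2} - 3 \theta + 2} + 3 \sin{\left(- \theta^{2} + \frac{2 \theta}{3} + \frac{5}{3} \right)}] = - 6 \theta \cos{\left(- \theta^{2} + \frac{2 \theta}{3} + \frac{5}{3} \right)} - 5 \theta e^{2} e^{- 3 \theta} e^{\frac{5 \theta^{2}}{2}} + 2 \cos{\left(- \theta^{2} + \frac{2 \theta}{3} + \frac{5}{3} \right)} + 3 e^{2} e^{- 3 \theta} e^{\frac{5 \theta^{2}}{2}}, which equals f(\theta).
F(0) = - e^{2} + 3 \sin{\left(\frac{5}{3} \right)}; F(-3) = - e^{\frac{67}{2}} - 3 \sin{\left(\frac{28}{3} \right)}.
Integral = F(0) - F(-3) = - e^{2} + 3 \sin{\left(\frac{28}{3} \right)} + 3 \sin{\left(\frac{5}{3} \right)} + e^{\frac{67}{2}}.

Antiderivative: F(\theta) = - e^{\frac{5 \theta^{2}}{2} - 3 \theta + 2} + 3 \sin{\left(- \theta^{2} + \frac{2 \theta}{3} + \frac{5}{3} \right)}; value = - e^{2} + 3 \sin{\left(\frac{28}{3} \right)} + 3 \sin{\left(\frac{5}{3} \right)} + e^{\frac{67}{2}}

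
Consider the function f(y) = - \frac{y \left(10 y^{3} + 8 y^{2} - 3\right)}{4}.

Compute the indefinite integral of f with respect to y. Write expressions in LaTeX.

F(y) = - \frac{y^{2} \left(4 y^{3} + 4 y^{2} - 3\right)}{8} + C

Differentiate the proposed F(y) back; it has to land on f(y) exactly.
Check: d/dy[- \frac{y^{2} \left(4 y^{3} + 4 y^{2} - 3\right)}{8}] = - \frac{5 y^{4}}{2} - 2 y^{3} + \frac{3 y}{4}, which equals f(y).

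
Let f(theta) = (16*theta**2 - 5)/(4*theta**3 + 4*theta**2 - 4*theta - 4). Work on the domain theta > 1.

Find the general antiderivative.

The denominator factors as 4*(theta - 1)*(theta + 1)**2; partial fractions split f into directly integrable pieces: 53/(16*(theta + 1)) - 11/(8*(theta + 1)**2) + 11/(16*(theta - 1)).
Check: d/dtheta[(11*theta*log(theta - 1) + 53*theta*log(theta + 1) + 11*log(theta - 1) + 53*log(theta + 1) + 22)/(16*(theta + 1))] = (16*theta**2 - 5)/(4*theta**3 + 4*theta**2 - 4*theta - 4) = f(theta).

F(theta) = (11*theta*log(theta - 1) + 53*theta*log(theta + 1) + 11*log(theta - 1) + 53*log(theta + 1) + 22)/(16*(theta + 1)) + C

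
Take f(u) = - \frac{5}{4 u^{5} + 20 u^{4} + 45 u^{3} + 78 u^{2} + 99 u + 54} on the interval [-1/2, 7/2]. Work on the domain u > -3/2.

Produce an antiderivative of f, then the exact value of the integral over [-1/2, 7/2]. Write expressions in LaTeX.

The denominator factors as \left(u + 2\right) \left(2 u + 3\right)^{2} \left(u^{2} + 3\right); partial fractions split f into directly integrable pieces: \frac{5 \left(u + 2\right)}{147 \left(u^{2} + 3\right)} + \frac{200}{147 \left(2 u + 3\right)} - \frac{40}{21 \left(2 u + 3\right)^{2}} - \frac{5}{7 \left(u + 2\right)}.
F(u) = \frac{5 \left(240 u \log{\left(u + \frac{3}{2} \right)} - 252 u \log{\left(u + 2 \right)} + 6 u \log{\left(u^{2} + 3 \right)} + 8 \sqrt{3} u \operatorname{atan}{\left(\frac{\sqrt{3} u}{3} \right)} + 360 \log{\left(u + \frac{3}{2} \right)} - 378 \log{\left(u + 2 \right)} + 9 \log{\left(u^{2} + 3 \right)} + 12 \sqrt{3} \operatorname{atan}{\left(\frac{\sqrt{3} u}{3} \right)} + 168\right)}{882 \left(2 u + 3\right)} is an antiderivative of f.
Check: d/du[\frac{5 \left(240 u \log{\left(u + \frac{3}{2} \right)} - 252 u \log{\left(u + 2 \right)} + 6 u \log{\left(u^{2} + 3 \right)} + 8 \sqrt{3} u \operatorname{atan}{\left(\frac{\sqrt{3} u}{3} \right)} + 360 \log{\left(u + \frac{3}{2} \right)} - 378 \log{\left(u + 2 \right)} + 9 \log{\left(u^{2} + 3 \right)} + 12 \sqrt{3} \operatorname{atan}{\left(\frac{\sqrt{3} u}{3} \right)} + 168\right)}{882 \left(2 u + 3\right)}] = - \frac{5}{4 u^{5} + 20 u^{4} + 45 u^{3} + 78 u^{2} + 99 u + 54} = f(u).
F(7/2) = - \frac{5 \log{\left(\frac{11}{2} \right)}}{7} + \frac{10 \sqrt{3} \operatorname{atan}{\left(\frac{7 \sqrt{3}}{6} \right)}}{441} + \frac{5 \log{\left(\frac{61}{4} \right)}}{294} + \frac{2}{21} + \frac{100 \log{\left(5 \right)}}{147}; F(-1/2) = - \frac{5 \log{\left(\frac{3}{2} \right)}}{7} - \frac{10 \sqrt{3} \operatorname{atan}{\left(\frac{\sqrt{3}}{6} \right)}}{441} + \frac{5 \log{\left(\frac{13}{4} \right)}}{294} + \frac{10}{21}.
Integral = F(7/2) - F(-1/2) = - \frac{5 \log{\left(\frac{11}{2} \right)}}{7} - \frac{8}{21} - \frac{5 \log{\left(\frac{13}{4} \right)}}{294} + \frac{10 \sqrt{3} \operatorname{atan}{\left(\frac{\sqrt{3}}{6} \right)}}{441} + \frac{10 \sqrt{3} \operatorname{atan}{\left(\frac{7 \sqrt{3}}{6} \right)}}{441} + \frac{5 \log{\left(\frac{61}{4} \right)}}{294} + \frac{5 \log{\left(\frac{3}{2} \right)}}{7} + \frac{100 \log{\left(5 \right)}}{147}.

Antiderivative: F(u) = \frac{5 \left(240 u \log{\left(u + \frac{3}{2} \right)} - 252 u \log{\left(u + 2 \right)} + 6 u \log{\left(u^{2} + 3 \right)} + 8 \sqrt{3} u \operatorname{atan}{\left(\frac{\sqrt{3} u}{3} \right)} + 360 \log{\left(u + \frac{3}{2} \right)} - 378 \log{\left(u + 2 \right)} + 9 \log{\left(u^{2} + 3 \right)} + 12 \sqrt{3} \operatorname{atan}{\left(\frac{\sqrt{3} u}{3} \right)} + 168\right)}{882 \left(2 u + 3\right)}; value = - \frac{5 \log{\left(\frac{11}{2} \right)}}{7} - \frac{8}{21} - \frac{5 \log{\left(\frac{13}{4} \right)}}{294} + \frac{10 \sqrt{3} \operatorname{atan}{\left(\frac{\sqrt{3}}{6} \right)}}{441} + \frac{10 \sqrt{3} \operatorname{atan}{\left(\frac{7 \sqrt{3}}{6} \right)}}{441} + \frac{5 \log{\left(\frac{61}{4} \right)}}{294} + \frac{5 \log{\left(\frac{3}{2} \right)}}{7} + \frac{100 \log{\left(5 \right)}}{147}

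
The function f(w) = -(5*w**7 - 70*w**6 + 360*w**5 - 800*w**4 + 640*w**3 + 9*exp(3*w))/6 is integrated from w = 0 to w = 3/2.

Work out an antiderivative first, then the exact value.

Antiderivative: F(w) = -5*(-w**2/2 + 2*w)**4/3 - exp(3*w)/2; value = -exp(9/2)/2 - 82327/4096

For F(w) to be correct the identity F'(w) - f(w) = 0 must hold.
F(w) = -5*(-w**2/2 + 2*w)**4/3 - exp(3*w)/2 is an antiderivative of f.
Check: d/dw[-5*(-w**2/2 + 2*w)**4/3 - exp(3*w)/2] = -5*w**7/6 + 35*w**6/3 - 60*w**5 + 400*w**4/3 - 320*w**3/3 - 3*exp(3*w)/2, which equals f(w).
F(3/2) = -exp(9/2)/2 - 84375/4096; F(0) = -1/2.
Integral = F(3/2) - F(0) = -exp(9/2)/2 - 82327/4096.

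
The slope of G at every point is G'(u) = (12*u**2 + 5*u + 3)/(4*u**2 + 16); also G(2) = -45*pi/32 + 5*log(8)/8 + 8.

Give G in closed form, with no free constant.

Check a candidate G(u) by differentiating: d/du[G] must match the given G'(u).
A general antiderivative is 3*u + 5*log(u**2 + 4)/8 - 45*atan(u/2)/8 + C.
The condition gives C = -45*pi/32 + 5*log(8)/8 + 8 - (-45*pi/32 + 5*log(8)/8 + 6) = 2.
So G(u) = (24*u + 5*log(u**2 + 4) - 45*atan(u/2) + 16)/8.
Check: d/du[(24*u + 5*log(u**2 + 4) - 45*atan(u/2) + 16)/8] = (12*u**2 + 5*u + 3)/(4*u**2 + 16) = G'(u).

G(u) = (24*u + 5*log(u**2 + 4) - 45*atan(u/2) + 16)/8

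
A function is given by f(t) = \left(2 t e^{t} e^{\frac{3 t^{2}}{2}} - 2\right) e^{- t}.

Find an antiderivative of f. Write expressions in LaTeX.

A candidate is checked by its d/dt: the result must match f(t).
Check: d/dt[\frac{2 \left(e^{t} e^{\frac{3 t^{2}}{2}} + 3\right) e^{- t}}{3}] = \left(2 t e^{t} e^{\frac{3 t^{2}}{2}} - 2\right) e^{- t} = f(t).

An antiderivative is F(t) = \frac{2 \left(e^{t} e^{\frac{3 t^{2}}{2}} + 3\right) e^{- t}}{3}.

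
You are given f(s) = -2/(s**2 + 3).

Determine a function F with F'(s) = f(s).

Recover f(s) by differentiating a candidate F(s); any mismatch rules it out.
Check: d/ds[-2*sqrt(3)*atan(sqrt(3)*s/3)/3] = -2/(s**2 + 3) = f(s).

An antiderivative is F(s) = -2*sqrt(3)*atan(sqrt(3)*s/3)/3.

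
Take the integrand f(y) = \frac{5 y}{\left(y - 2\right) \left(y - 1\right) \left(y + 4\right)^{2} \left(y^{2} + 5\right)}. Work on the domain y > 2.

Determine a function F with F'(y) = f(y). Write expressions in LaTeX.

Factor the denominator (\left(y - 2\right) \left(y - 1\right) \left(y + 4\right)^{2} \left(y^{2} + 5\right)) and decompose: f = \frac{5 \left(29 y - 95\right)}{7938 \left(y^{2} + 5\right)} - \frac{209}{13230 \left(y + 4\right)} - \frac{2}{63 \left(y + 4\right)^{2}} - \frac{1}{30 \left(y - 1\right)} + \frac{5}{162 \left(y - 2\right)}; each piece integrates to a log, atan, or power term.
Check: d/dy[\frac{2450 y \log{\left(y - 2 \right)} - 2646 y \log{\left(y - 1 \right)} - 1254 y \log{\left(y + 4 \right)} + 725 y \log{\left(y^{2} + 5 \right)} - 950 \sqrt{5} y \operatorname{atan}{\left(\frac{\sqrt{5} y}{5} \right)} + 9800 \log{\left(y - 2 \right)} - 10584 \log{\left(y - 1 \right)} - 5016 \log{\left(y + 4 \right)} + 2900 \log{\left(y^{2} + 5 \right)} - 3800 \sqrt{5} \operatorname{atan}{\left(\frac{\sqrt{5} y}{5} \right)} + 2520}{79380 y + 317520}] = \frac{5 y}{y^{6} + 5 y^{5} - y^{4} - 7 y^{3} + 2 y^{2} - 160 y + 160}, which equals f(y).

An antiderivative is F(y) = \frac{2450 y \log{\left(y - 2 \right)} - 2646 y \log{\left(y - 1 \right)} - 1254 y \log{\left(y + 4 \right)} + 725 y \log{\left(y^{2} + 5 \right)} - 950 \sqrt{5} y \operatorname{atan}{\left(\frac{\sqrt{5} y}{5} \right)} + 9800 \log{\left(y - 2 \right)} - 10584 \log{\left(y - 1 \right)} - 5016 \log{\left(y + 4 \right)} + 2900 \log{\left(y^{2} + 5 \right)} - 3800 \sqrt{5} \operatorname{atan}{\left(\frac{\sqrt{5} y}{5} \right)} + 2520}{79380 y + 317520}.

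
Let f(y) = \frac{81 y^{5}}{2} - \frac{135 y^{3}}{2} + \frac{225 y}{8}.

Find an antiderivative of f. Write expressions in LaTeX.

The substitution u = \frac{5}{2} - 3 y^{2} works: f is exactly (dF/du)*(du/dy) for that inner function.
Check: d/dy[\frac{\left(6 y^{2} - 5\right)^{3}}{32}] = \frac{81 y^{5}}{2} - \frac{135 y^{3}}{2} + \frac{225 y}{8} = f(y).

An antiderivative is F(y) = \frac{\left(6 y^{2} - 5\right)^{3}}{32}.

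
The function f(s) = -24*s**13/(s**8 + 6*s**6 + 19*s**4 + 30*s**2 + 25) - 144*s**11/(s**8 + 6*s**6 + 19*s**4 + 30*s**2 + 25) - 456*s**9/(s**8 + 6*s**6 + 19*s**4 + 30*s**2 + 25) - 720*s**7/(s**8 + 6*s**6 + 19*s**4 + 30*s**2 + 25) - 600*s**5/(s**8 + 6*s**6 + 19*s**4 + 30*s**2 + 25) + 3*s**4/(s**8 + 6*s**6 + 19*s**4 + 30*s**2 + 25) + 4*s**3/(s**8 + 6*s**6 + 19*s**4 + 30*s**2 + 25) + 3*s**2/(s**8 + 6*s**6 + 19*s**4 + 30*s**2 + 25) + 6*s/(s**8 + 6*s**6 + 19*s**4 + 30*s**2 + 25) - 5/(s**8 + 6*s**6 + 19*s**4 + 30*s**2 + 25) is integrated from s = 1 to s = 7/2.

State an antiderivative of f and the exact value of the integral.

Antiderivative: F(s) = -4*s**6 - s/(s**4 + 3*s**2 + 5) - 1/(s**4 + 3*s**2 + 5); value = -360858605/49104

The integrand splits into summands that can be handled one at a time.
F(s) = -4*s**6 - s/(s**4 + 3*s**2 + 5) - 1/(s**4 + 3*s**2 + 5) is an antiderivative of f.
Check: d/ds[-4*s**6 - s/(s**4 + 3*s**2 + 5) - 1/(s**4 + 3*s**2 + 5)] = (-24*s**13 - 144*s**11 - 456*s**9 - 720*s**7 - 600*s**5 + 3*s**4 + 4*s**3 + 3*s**2 + 6*s - 5)/(s**8 + 6*s**6 + 19*s**4 + 30*s**2 + 25), which equals f(s).
F(7/2) = -40118437/5456; F(1) = -38/9.
Integral = F(7/2) - F(1) = -360858605/49104.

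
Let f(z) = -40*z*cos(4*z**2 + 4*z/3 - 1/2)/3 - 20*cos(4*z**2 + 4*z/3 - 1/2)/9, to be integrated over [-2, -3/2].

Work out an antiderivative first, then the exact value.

Antiderivative: F(z) = -5*sin(4*z**2 + 4*z/3 - 1/2)/3; value = -5*sin(13/2)/3 + 5*sin(77/6)/3

The substitution u = 4*z**2 + 4*z/3 - 1/2 works: f is exactly (dF/du)*(du/dz) for that inner function.
F(z) = -5*sin(4*z**2 + 4*z/3 - 1/2)/3 is an antiderivative of f.
Check: d/dz[-5*sin(4*z**2 + 4*z/3 - 1/2)/3] = -40*z*cos(4*z**2 + 4*z/3 - 1/2)/3 - 20*cos(4*z**2 + 4*z/3 - 1/2)/9 = f(z).
F(-3/2) = -5*sin(13/2)/3; F(-2) = -5*sin(77/6)/3.
Integral = F(-3/2) - F(-2) = -5*sin(13/2)/3 + 5*sin(77/6)/3.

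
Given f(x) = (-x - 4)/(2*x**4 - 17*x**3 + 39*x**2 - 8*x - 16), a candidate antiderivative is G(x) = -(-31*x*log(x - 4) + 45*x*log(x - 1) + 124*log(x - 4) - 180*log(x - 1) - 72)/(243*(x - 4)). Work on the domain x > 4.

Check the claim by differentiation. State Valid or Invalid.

d/dx[G] = (-14*x**2 + 133*x - 524)/(243*x**3 - 2187*x**2 + 5832*x - 3888)
d/dx[G] - f(x) = -28/(486*x + 243) != 0.

Invalid: d/dx[G] - f = -28/(486*x + 243), which is not 0.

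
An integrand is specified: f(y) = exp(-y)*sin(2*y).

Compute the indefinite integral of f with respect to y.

A candidate is checked by its d/dy: the result must match f(y).
Check: d/dy[-exp(-y)*sin(2*y)/5 - 2*exp(-y)*cos(2*y)/5] = exp(-y)*sin(2*y) = f(y).

F(y) = -exp(-y)*sin(2*y)/5 - 2*exp(-y)*cos(2*y)/5 + C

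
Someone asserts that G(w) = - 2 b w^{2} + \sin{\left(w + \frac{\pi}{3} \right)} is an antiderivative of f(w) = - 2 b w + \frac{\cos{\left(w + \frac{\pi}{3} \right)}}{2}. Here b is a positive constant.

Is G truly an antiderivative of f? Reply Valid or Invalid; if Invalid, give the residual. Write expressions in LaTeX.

d/dw[G] = - 4 b w + \cos{\left(w + \frac{\pi}{3} \right)}
d/dw[G] - f(w) = - 2 b w + \frac{\cos{\left(w + \frac{\pi}{3} \right)}}{2} != 0.

Invalid: d/dw[G] - f = - 2 b w + \frac{\cos{\left(w + \frac{\pi}{3} \right)}}{2}, which is not 0.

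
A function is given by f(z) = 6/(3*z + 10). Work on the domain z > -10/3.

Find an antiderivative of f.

An antiderivative is F(z) = 2*log(3*z/2 + 5).

Check any antiderivative F(z) by computing F'(z) and comparing it with f(z).
Check: d/dz[2*log(3*z/2 + 5)] = 6/(3*z + 10) = f(z).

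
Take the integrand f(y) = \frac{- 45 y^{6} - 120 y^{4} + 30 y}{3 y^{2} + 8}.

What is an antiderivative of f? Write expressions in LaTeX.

An antiderivative is F(y) = - 3 y^{5} + 5 \log{\left(\frac{3 y^{2}}{2} + 4 \right)}.

A first test for any F(y): its y-derivative must equal f(y) identically.
Check: d/dy[- 3 y^{5} + 5 \log{\left(\frac{3 y^{2}}{2} + 4 \right)}] = \frac{- 45 y^{6} - 120 y^{4} + 30 y}{3 y^{2} + 8} = f(y).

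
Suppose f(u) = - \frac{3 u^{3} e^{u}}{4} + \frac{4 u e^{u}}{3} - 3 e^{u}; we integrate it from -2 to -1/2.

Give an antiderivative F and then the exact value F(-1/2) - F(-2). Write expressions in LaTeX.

f has the shape v'r + vr' for v = - \frac{3 u^{3}}{4} + \frac{9 u^{2}}{4} - \frac{19 u}{6} + \frac{1}{6} and r = e^{u} — it is the derivative of the product v*r.
F(u) = \frac{\left(- 9 u^{3} + 27 u^{2} - 38 u + 2\right) e^{u}}{12} is an antiderivative of f.
Check: d/du[\frac{\left(- 9 u^{3} + 27 u^{2} - 38 u + 2\right) e^{u}}{12}] = - \frac{3 u^{3} e^{u}}{4} + \frac{4 u e^{u}}{3} - 3 e^{u} = f(u).
F(-1/2) = \frac{77}{32 e^{\frac{1}{2}}}; F(-2) = \frac{43}{2 e^{2}}.
Integral = F(-1/2) - F(-2) = - \frac{43}{2 e^{2}} + \frac{77}{32 e^{\frac{1}{2}}}.

Antiderivative: F(u) = \frac{\left(- 9 u^{3} + 27 u^{2} - 38 u + 2\right) e^{u}}{12}; value = - \frac{43}{2 e^{2}} + \frac{77}{32 e^{\frac{1}{2}}}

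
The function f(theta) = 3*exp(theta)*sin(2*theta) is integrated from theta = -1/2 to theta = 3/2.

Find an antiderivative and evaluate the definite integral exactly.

Recover f(theta) by differentiating a candidate F(theta); any mismatch rules it out.
F(theta) = -3*(-sin(2*theta) + 2*cos(2*theta))*exp(theta)/5 is an antiderivative of f.
Check: d/dtheta[-3*(-sin(2*theta) + 2*cos(2*theta))*exp(theta)/5] = 3*exp(theta)*sin(2*theta) = f(theta).
F(3/2) = 3*exp(3/2)*sin(3)/5 - 6*exp(3/2)*cos(3)/5; F(-1/2) = -6*exp(-1/2)*cos(1)/5 - 3*exp(-1/2)*sin(1)/5.
Integral = F(3/2) - F(-1/2) = 3*exp(-1/2)*sin(1)/5 + 3*exp(3/2)*sin(3)/5 + 6*exp(-1/2)*cos(1)/5 - 6*exp(3/2)*cos(3)/5.

Antiderivative: F(theta) = -3*(-sin(2*theta) + 2*cos(2*theta))*exp(theta)/5; value = 3*exp(-1/2)*sin(1)/5 + 3*exp(3/2)*sin(3)/5 + 6*exp(-1/2)*cos(1)/5 - 6*exp(3/2)*cos(3)/5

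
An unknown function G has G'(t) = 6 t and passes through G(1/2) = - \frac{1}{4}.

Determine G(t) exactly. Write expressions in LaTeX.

Check a candidate G(t) by differentiating: d/dt[G] must match the given G'(t).
A general antiderivative is 3 t^{2} - 1 + C.
The condition gives C = - \frac{1}{4} - (- \frac{1}{4}) = 0.
So G(t) = 3 t^{2} - 1.
Check: d/dt[3 t^{2} - 1] = 6 t = G'(t).

G(t) = 3 t^{2} - 1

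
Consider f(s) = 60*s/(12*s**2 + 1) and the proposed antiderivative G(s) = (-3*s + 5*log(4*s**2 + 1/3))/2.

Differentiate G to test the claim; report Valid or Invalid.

Invalid: d/ds[G] - f = -3/2, which is not 0.

d/ds[G] = (-36*s**2 + 120*s - 3)/(24*s**2 + 2)
d/ds[G] - f(s) = -3/2 != 0.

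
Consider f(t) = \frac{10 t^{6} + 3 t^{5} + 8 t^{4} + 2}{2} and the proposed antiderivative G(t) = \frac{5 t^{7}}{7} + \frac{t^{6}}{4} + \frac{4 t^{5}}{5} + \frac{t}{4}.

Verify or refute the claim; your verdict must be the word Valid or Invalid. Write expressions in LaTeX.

Invalid: d/dt[G] - f = - \frac{3}{4}, which is not 0.

d/dt[G] = 5 t^{6} + \frac{3 t^{5}}{2} + 4 t^{4} + \frac{1}{4}
d/dt[G] - f(t) = - \frac{3}{4} != 0.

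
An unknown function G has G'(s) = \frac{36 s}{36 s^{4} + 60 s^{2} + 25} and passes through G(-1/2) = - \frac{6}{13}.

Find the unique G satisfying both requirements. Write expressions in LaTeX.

G'(s) matches the chain-rule pattern g'(h)*h' with inner function h(s) = 2 s^{2} + \frac{5}{3}; substituting u = h(s) collapses the integral.
A general antiderivative is - \frac{1}{2 s^{2} + \frac{5}{3}} + C.
The condition gives C = - \frac{6}{13} - (- \frac{6}{13}) = 0.
So G(s) = - \frac{1}{2 s^{2} + \frac{5}{3}}.
Check: d/ds[- \frac{1}{2 s^{2} + \frac{5}{3}}] = \frac{36 s}{36 s^{4} + 60 s^{2} + 25} = G'(s).

G(s) = - \frac{1}{2 s^{2} + \frac{5}{3}}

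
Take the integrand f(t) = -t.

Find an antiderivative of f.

A candidate is checked by its d/dt: the result must match f(t).
Check: d/dt[-t**2/2] = -t = f(t).

An antiderivative is F(t) = -t**2/2.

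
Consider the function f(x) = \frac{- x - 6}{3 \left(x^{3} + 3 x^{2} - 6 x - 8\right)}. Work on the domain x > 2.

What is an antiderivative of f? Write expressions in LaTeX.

An antiderivative is F(x) = - \frac{4 \log{\left(x - 2 \right)}}{27} + \frac{5 \log{\left(x + 1 \right)}}{27} - \frac{\log{\left(x + 4 \right)}}{27}.

Factor the denominator (3 \left(x - 2\right) \left(x + 1\right) \left(x + 4\right)) and decompose: f = - \frac{1}{27 \left(x + 4\right)} + \frac{5}{27 \left(x + 1\right)} - \frac{4}{27 \left(x - 2\right)}; each piece integrates to a log, atan, or power term.
Check: d/dx[- \frac{4 \log{\left(x - 2 \right)}}{27} + \frac{5 \log{\left(x + 1 \right)}}{27} - \frac{\log{\left(x + 4 \right)}}{27}] = \frac{- x - 6}{3 x^{3} + 9 x^{2} - 18 x - 24}, which equals f(x).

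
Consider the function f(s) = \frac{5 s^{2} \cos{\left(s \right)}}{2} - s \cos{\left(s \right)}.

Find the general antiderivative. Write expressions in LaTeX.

F(s) = \frac{5 s^{2} \sin{\left(s \right)}}{2} - s \sin{\left(s \right)} + 5 s \cos{\left(s \right)} - 5 \sin{\left(s \right)} - \cos{\left(s \right)} + C

Integrate term by term and add the pieces.
Check: d/ds[\frac{5 s^{2} \sin{\left(s \right)}}{2} - s \sin{\left(s \right)} + 5 s \cos{\left(s \right)} - 5 \sin{\left(s \right)} - \cos{\left(s \right)}] = \frac{5 s^{2} \cos{\left(s \right)}}{2} - s \cos{\left(s \right)} = f(s).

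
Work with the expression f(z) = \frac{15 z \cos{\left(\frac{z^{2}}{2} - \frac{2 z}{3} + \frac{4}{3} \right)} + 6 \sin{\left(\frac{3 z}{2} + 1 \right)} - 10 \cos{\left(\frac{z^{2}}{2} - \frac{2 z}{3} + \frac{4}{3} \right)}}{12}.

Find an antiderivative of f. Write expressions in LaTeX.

An antiderivative is F(z) = \frac{5 \sin{\left(\frac{z^{2}}{2} - \frac{2 z}{3} + \frac{4}{3} \right)}}{4} - \frac{\cos{\left(\frac{3 z}{2} + 1 \right)}}{3}.

A first test for any F(z): its z-derivative must equal f(z) identically.
Check: d/dz[\frac{5 \sin{\left(\frac{z^{2}}{2} - \frac{2 z}{3} + \frac{4}{3} \right)}}{4} - \frac{\cos{\left(\frac{3 z}{2} + 1 \right)}}{3}] = \frac{5 z \cos{\left(\frac{z^{2}}{2} - \frac{2 z}{3} + \frac{4}{3} \right)}}{4} + \frac{\sin{\left(\frac{3 z}{2} + 1 \right)}}{2} - \frac{5 \cos{\left(\frac{z^{2}}{2} - \frac{2 z}{3} + \frac{4}{3} \right)}}{6}, which equals f(z).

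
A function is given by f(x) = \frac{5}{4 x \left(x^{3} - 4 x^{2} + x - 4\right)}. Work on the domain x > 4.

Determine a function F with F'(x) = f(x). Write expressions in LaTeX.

An antiderivative is F(x) = - \frac{5 \log{\left(x \right)}}{16} + \frac{5 \log{\left(x - 4 \right)}}{272} + \frac{5 \log{\left(x^{2} + 1 \right)}}{34} - \frac{5 \operatorname{atan}{\left(x \right)}}{68}.

The denominator factors as 4 x \left(x - 4\right) \left(x^{2} + 1\right); partial fractions split f into directly integrable pieces: \frac{5 \left(4 x - 1\right)}{68 \left(x^{2} + 1\right)} + \frac{5}{272 \left(x - 4\right)} - \frac{5}{16 x}.
Check: d/dx[- \frac{5 \log{\left(x \right)}}{16} + \frac{5 \log{\left(x - 4 \right)}}{272} + \frac{5 \log{\left(x^{2} + 1 \right)}}{34} - \frac{5 \operatorname{atan}{\left(x \right)}}{68}] = \frac{5}{4 x^{4} - 16 x^{3} + 4 x^{2} - 16 x}, which equals f(x).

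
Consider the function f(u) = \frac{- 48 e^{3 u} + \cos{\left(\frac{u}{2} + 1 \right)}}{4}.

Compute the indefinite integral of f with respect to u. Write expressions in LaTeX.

F(u) = - 4 e^{3 u} + \frac{\sin{\left(\frac{u}{2} + 1 \right)}}{2} + C

For F(u) to be correct the identity F'(u) - f(u) = 0 must hold.
Check: d/du[- 4 e^{3 u} + \frac{\sin{\left(\frac{u}{2} + 1 \right)}}{2}] = - 12 e^{3 u} + \frac{\cos{\left(\frac{u}{2} + 1 \right)}}{4}, which equals f(u).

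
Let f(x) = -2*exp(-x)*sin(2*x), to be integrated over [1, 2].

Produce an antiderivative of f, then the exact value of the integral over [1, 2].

Antiderivative: F(x) = (2*sin(2*x) + 4*cos(2*x))*exp(-x)/5; value = -2*exp(-1)*sin(2)/5 + 4*exp(-2)*cos(4)/5 + 2*exp(-2)*sin(4)/5 - 4*exp(-1)*cos(2)/5

A first test for any F(x): its x-derivative must equal f(x) identically.
F(x) = (2*sin(2*x) + 4*cos(2*x))*exp(-x)/5 is an antiderivative of f.
Check: d/dx[(2*sin(2*x) + 4*cos(2*x))*exp(-x)/5] = -2*exp(-x)*sin(2*x) = f(x).
F(2) = 4*exp(-2)*cos(4)/5 + 2*exp(-2)*sin(4)/5; F(1) = 4*exp(-1)*cos(2)/5 + 2*exp(-1)*sin(2)/5.
Integral = F(2) - F(1) = -2*exp(-1)*sin(2)/5 + 4*exp(-2)*cos(4)/5 + 2*exp(-2)*sin(4)/5 - 4*exp(-1)*cos(2)/5.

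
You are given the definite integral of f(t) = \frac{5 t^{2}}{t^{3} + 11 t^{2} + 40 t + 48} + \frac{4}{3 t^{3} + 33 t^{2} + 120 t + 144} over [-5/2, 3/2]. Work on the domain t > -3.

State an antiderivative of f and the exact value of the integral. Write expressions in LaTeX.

Antiderivative: F(t) = \frac{139 t \log{\left(t + 3 \right)} - 124 t \log{\left(t + 4 \right)} + 556 \log{\left(t + 3 \right)} - 496 \log{\left(t + 4 \right)} + 244}{3 \left(t + 4\right)}; value = - \frac{124 \log{\left(\frac{11}{2} \right)}}{3} - \frac{3904}{99} + \frac{124 \log{\left(\frac{3}{2} \right)}}{3} + \frac{139 \log{\left(2 \right)}}{3} + \frac{139 \log{\left(\frac{9}{2} \right)}}{3}

The denominator factors as 3 \left(t + 3\right) \left(t + 4\right)^{2}; partial fractions split f into directly integrable pieces: - \frac{124}{3 \left(t + 4\right)} - \frac{244}{3 \left(t + 4\right)^{2}} + \frac{139}{3 \left(t + 3\right)}.
F(t) = \frac{139 t \log{\left(t + 3 \right)} - 124 t \log{\left(t + 4 \right)} + 556 \log{\left(t + 3 \right)} - 496 \log{\left(t + 4 \right)} + 244}{3 \left(t + 4\right)} is an antiderivative of f.
Check: d/dt[\frac{139 t \log{\left(t + 3 \right)} - 124 t \log{\left(t + 4 \right)} + 556 \log{\left(t + 3 \right)} - 496 \log{\left(t + 4 \right)} + 244}{3 \left(t + 4\right)}] = \frac{15 t^{2} + 4}{3 t^{3} + 33 t^{2} + 120 t + 144}, which equals f(t).
F(3/2) = - \frac{124 \log{\left(\frac{11}{2} \right)}}{3} + \frac{488}{33} + \frac{139 \log{\left(\frac{9}{2} \right)}}{3}; F(-5/2) = - \frac{139 \log{\left(2 \right)}}{3} - \frac{124 \log{\left(\frac{3}{2} \right)}}{3} + \frac{488}{9}.
Integral = F(3/2) - F(-5/2) = - \frac{124 \log{\left(\frac{11}{2} \right)}}{3} - \frac{3904}{99} + \frac{124 \log{\left(\frac{3}{2} \right)}}{3} + \frac{139 \log{\left(2 \right)}}{3} + \frac{139 \log{\left(\frac{9}{2} \right)}}{3}.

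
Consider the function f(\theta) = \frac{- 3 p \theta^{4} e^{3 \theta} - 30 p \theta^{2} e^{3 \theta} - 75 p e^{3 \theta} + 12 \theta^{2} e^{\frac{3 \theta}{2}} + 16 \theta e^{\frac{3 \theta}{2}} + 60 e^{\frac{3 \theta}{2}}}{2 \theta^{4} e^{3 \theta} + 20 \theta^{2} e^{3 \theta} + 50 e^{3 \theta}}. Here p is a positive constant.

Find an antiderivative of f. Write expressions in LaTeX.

Recover f(\theta) by differentiating a candidate F(\theta); any mismatch rules it out.
Check: d/d\theta[- \frac{3 p \theta}{2} - \frac{2 e^{- \frac{3 \theta}{2}}}{\frac{\theta^{2}}{2} + \frac{5}{2}}] = \frac{- 3 p \theta^{4} e^{3 \theta} - 30 p \theta^{2} e^{3 \theta} - 75 p e^{3 \theta} + 12 \theta^{2} e^{\frac{3 \theta}{2}} + 16 \theta e^{\frac{3 \theta}{2}} + 60 e^{\frac{3 \theta}{2}}}{2 \theta^{4} e^{3 \theta} + 20 \theta^{2} e^{3 \theta} + 50 e^{3 \theta}} = f(\theta).

An antiderivative is F(\theta) = - \frac{3 p \theta}{2} - \frac{2 e^{- \frac{3 \theta}{2}}}{\frac{\theta^{2}}{2} + \frac{5}{2}}.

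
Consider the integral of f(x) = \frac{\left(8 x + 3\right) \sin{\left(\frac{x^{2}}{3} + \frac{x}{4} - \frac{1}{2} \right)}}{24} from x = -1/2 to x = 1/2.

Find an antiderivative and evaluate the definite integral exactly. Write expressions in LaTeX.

The substitution u = \frac{x^{2}}{3} + \frac{x}{4} - \frac{1}{2} works: f is exactly (dF/du)*(du/dx) for that inner function.
F(x) = - \frac{\cos{\left(\frac{x^{2}}{3} + \frac{x}{4} - \frac{1}{2} \right)}}{2} is an antiderivative of f.
Check: d/dx[- \frac{\cos{\left(\frac{x^{2}}{3} + \frac{x}{4} - \frac{1}{2} \right)}}{2}] = \frac{x \sin{\left(\frac{x^{2}}{3} + \frac{x}{4} - \frac{1}{2} \right)}}{3} + \frac{\sin{\left(\frac{x^{2}}{3} + \frac{x}{4} - \frac{1}{2} \right)}}{8}, which equals f(x).
F(1/2) = - \frac{\cos{\left(\frac{7}{24} \right)}}{2}; F(-1/2) = - \frac{\cos{\left(\frac{13}{24} \right)}}{2}.
Integral = F(1/2) - F(-1/2) = - \frac{\cos{\left(\frac{7}{24} \right)}}{2} + \frac{\cos{\left(\frac{13}{24} \right)}}{2}.

Antiderivative: F(x) = - \frac{\cos{\left(\frac{x^{2}}{3} + \frac{x}{4} - \frac{1}{2} \right)}}{2}; value = - \frac{\cos{\left(\frac{7}{24} \right)}}{2} + \frac{\cos{\left(\frac{13}{24} \right)}}{2}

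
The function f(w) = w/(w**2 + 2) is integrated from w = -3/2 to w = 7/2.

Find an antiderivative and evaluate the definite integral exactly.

f matches the chain-rule pattern g'(h)*h' with inner function h(w) = w**2 + 2; substituting u = h(w) collapses the integral.
F(w) = log(w**2 + 2)/2 is an antiderivative of f.
Check: d/dw[log(w**2 + 2)/2] = w/(w**2 + 2) = f(w).
F(7/2) = log(57/4)/2; F(-3/2) = log(17/4)/2.
Integral = F(7/2) - F(-3/2) = -log(17/4)/2 + log(57/4)/2.

Antiderivative: F(w) = log(w**2 + 2)/2; value = -log(17/4)/2 + log(57/4)/2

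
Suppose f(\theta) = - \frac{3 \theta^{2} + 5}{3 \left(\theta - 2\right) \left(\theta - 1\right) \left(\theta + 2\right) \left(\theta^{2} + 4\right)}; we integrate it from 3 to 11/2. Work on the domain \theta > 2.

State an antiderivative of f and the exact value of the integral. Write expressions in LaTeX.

Antiderivative: F(\theta) = \frac{- 255 \log{\left(\theta - 2 \right)} + 256 \log{\left(\theta - 1 \right)} - 85 \log{\left(\theta + 2 \right)} + 42 \log{\left(\theta^{2} + 4 \right)} + 42 \operatorname{atan}{\left(\frac{\theta}{2} \right)}}{1440}; value = - \frac{17 \log{\left(\frac{7}{2} \right)}}{96} - \frac{8 \log{\left(2 \right)}}{45} - \frac{17 \log{\left(\frac{15}{2} \right)}}{288} - \frac{7 \log{\left(13 \right)}}{240} - \frac{7 \operatorname{atan}{\left(\frac{3}{2} \right)}}{240} + \frac{7 \operatorname{atan}{\left(\frac{11}{4} \right)}}{240} + \frac{17 \log{\left(5 \right)}}{288} + \frac{7 \log{\left(\frac{137}{4} \right)}}{240} + \frac{8 \log{\left(\frac{9}{2} \right)}}{45}

The denominator factors as 3 \left(\theta - 2\right) \left(\theta - 1\right) \left(\theta + 2\right) \left(\theta^{2} + 4\right); partial fractions split f into directly integrable pieces: \frac{7 \left(\theta + 1\right)}{120 \left(\theta^{2} + 4\right)} - \frac{17}{288 \left(\theta + 2\right)} + \frac{8}{45 \left(\theta - 1\right)} - \frac{17}{96 \left(\theta - 2\right)}.
F(\theta) = \frac{- 255 \log{\left(\theta - 2 \right)} + 256 \log{\left(\theta - 1 \right)} - 85 \log{\left(\theta + 2 \right)} + 42 \log{\left(\theta^{2} + 4 \right)} + 42 \operatorname{atan}{\left(\frac{\theta}{2} \right)}}{1440} is an antiderivative of f.
Check: d/d\theta[\frac{- 255 \log{\left(\theta - 2 \right)} + 256 \log{\left(\theta - 1 \right)} - 85 \log{\left(\theta + 2 \right)} + 42 \log{\left(\theta^{2} + 4 \right)} + 42 \operatorname{atan}{\left(\frac{\theta}{2} \right)}}{1440}] = \frac{- 3 \theta^{2} - 5}{3 \theta^{5} - 3 \theta^{4} - 48 \theta + 48}, which equals f(\theta).
F(11/2) = - \frac{17 \log{\left(\frac{7}{2} \right)}}{96} - \frac{17 \log{\left(\frac{15}{2} \right)}}{288} + \frac{7 \operatorname{atan}{\left(\frac{11}{4} \right)}}{240} + \frac{7 \log{\left(\frac{137}{4} \right)}}{240} + \frac{8 \log{\left(\frac{9}{2} \right)}}{45}; F(3) = - \frac{17 \log{\left(5 \right)}}{288} + \frac{7 \operatorname{atan}{\left(\frac{3}{2} \right)}}{240} + \frac{7 \log{\left(13 \right)}}{240} + \frac{8 \log{\left(2 \right)}}{45}.
Integral = F(11/2) - F(3) = - \frac{17 \log{\left(\frac{7}{2} \right)}}{96} - \frac{8 \log{\left(2 \right)}}{45} - \frac{17 \log{\left(\frac{15}{2} \right)}}{288} - \frac{7 \log{\left(13 \right)}}{240} - \frac{7 \operatorname{atan}{\left(\frac{3}{2} \right)}}{240} + \frac{7 \operatorname{atan}{\left(\frac{11}{4} \right)}}{240} + \frac{17 \log{\left(5 \right)}}{288} + \frac{7 \log{\left(\frac{137}{4} \right)}}{240} + \frac{8 \log{\left(\frac{9}{2} \right)}}{45}.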